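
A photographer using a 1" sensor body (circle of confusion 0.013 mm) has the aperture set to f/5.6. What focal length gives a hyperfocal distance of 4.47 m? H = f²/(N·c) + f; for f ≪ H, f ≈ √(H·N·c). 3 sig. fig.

18.0 mm

From H = f²/(N·c) + f, with f ≪ H: f ≈ √(H·N·c) = √(4470 × 5.6 × 0.013) = √325.42 ≈ 18.04 mm.
The +f correction barely moves this — solving exactly, f² + N·c·f − N·c·H = 0 ⇒ f = (−N·c + √((N·c)² + 4·N·c·H))/2 = (−0.0728 + √1301.7)/2 ≈ 18.003 mm, so f ≈ 18.0 mm.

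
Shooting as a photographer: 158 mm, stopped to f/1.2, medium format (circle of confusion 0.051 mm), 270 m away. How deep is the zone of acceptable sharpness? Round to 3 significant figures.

Hyperfocal distance H = f²/(N·c) + f = 158²/(1.2 × 0.051) + 158 = 24964/0.0612 + 158 ≈ 408066.5 mm ≈ 408.1 m.
Near limit Dn = s·(H − f)/(H + s − 2f) = 270000 × (408066.5 − 158) / (408066.5 + 270000 − 2 × 158) = 270000 × 407908.5 / 677750.5 ≈ 162501 mm.
Far limit Df = s·(H − f)/(H − s) = 270000 × (408066.5 − 158) / (408066.5 − 270000) = 270000 × 407908.5 / 138066.5 ≈ 797697 mm.
Depth of field = Df − Dn = 797697 − 162501 ≈ 635196 mm ≈ 635 m.

635 m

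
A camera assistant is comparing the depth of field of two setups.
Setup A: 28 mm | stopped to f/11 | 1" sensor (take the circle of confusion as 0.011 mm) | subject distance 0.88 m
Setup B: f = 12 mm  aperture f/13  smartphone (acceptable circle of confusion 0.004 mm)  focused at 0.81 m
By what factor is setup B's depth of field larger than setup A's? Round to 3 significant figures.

Setup A: H = 28²/(11×0.011) + 28 ≈ 6507.3 mm; DoF = Df − Dn = 1013.24 − 777.73 ≈ 235.51 mm.
Setup B: H = 12²/(13×0.004) + 12 ≈ 2781.2 mm; DoF = Df − Dn = 1137.91 − 628.80 ≈ 509.11 mm.
Ratio = 509.11 / 235.51 ≈ 2.16.

2.16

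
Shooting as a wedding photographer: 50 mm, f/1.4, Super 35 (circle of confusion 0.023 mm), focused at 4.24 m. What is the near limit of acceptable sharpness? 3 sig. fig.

4.02 m

Hyperfocal distance H = f²/(N·c) + f = 50²/(1.4 × 0.023) + 50 = 2500/0.0322 + 50 ≈ 77689.8 mm ≈ 77.69 m.
Near limit Dn = s·(H − f)/(H + s − 2f) = 4240 × (77689.8 − 50) / (77689.8 + 4240 − 2 × 50) = 4240 × 77639.8 / 81829.8 ≈ 4022.9 mm ≈ 4.02 m.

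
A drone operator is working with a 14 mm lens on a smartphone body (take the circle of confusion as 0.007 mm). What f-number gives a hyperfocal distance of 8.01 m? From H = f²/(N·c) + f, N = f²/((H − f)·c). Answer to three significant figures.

f/3.50

Rearrange H = f²/(N·c) + f for N: N = f² / ((H − f)·c).
N = 14² / ((8010 − 14) × 0.007) = 196 / 55.97 ≈ 3.50.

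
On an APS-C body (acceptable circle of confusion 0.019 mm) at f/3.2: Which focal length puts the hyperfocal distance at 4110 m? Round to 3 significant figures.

From H = f²/(N·c) + f, with f ≪ H: f ≈ √(H·N·c) = √(4110000 × 3.2 × 0.019) = √249888 ≈ 499.9 mm.
The +f correction barely moves this — solving exactly, f² + N·c·f − N·c·H = 0 ⇒ f = (−N·c + √((N·c)² + 4·N·c·H))/2 = (−0.0608 + √999552)/2 ≈ 499.86 mm, so f ≈ 500 mm.

500 mm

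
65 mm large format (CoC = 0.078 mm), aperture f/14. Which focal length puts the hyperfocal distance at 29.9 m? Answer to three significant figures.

From H = f²/(N·c) + f, with f ≪ H: f ≈ √(H·N·c) = √(29900 × 14 × 0.078) = √32651 ≈ 180.7 mm.
Exact: f² + N·c·f − N·c·H = 0 ⇒ f = (−N·c + √((N·c)² + 4·N·c·H))/2 = (−1.092 + √130604)/2 ≈ 180.15 mm ≈ 180 mm.

180 mm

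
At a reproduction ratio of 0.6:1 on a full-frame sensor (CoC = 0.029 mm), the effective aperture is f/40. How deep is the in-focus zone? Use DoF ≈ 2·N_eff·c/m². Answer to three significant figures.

At magnification m, DoF ≈ 2·N_eff·c/m² = 2 × 40 × 0.029 / 0.6² = 2.32 / 0.36 ≈ 6.44 mm.

6.44 mm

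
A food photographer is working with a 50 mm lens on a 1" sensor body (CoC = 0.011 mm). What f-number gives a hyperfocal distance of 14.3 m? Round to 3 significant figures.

f/15.9

Rearrange H = f²/(N·c) + f for N: N = f² / ((H − f)·c).
N = 50² / ((14300 − 50) × 0.011) = 2500 / 156.8 ≈ 15.9.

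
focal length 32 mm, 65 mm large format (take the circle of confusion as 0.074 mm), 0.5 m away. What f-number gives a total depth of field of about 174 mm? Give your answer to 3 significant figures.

Write h = H − f = f²/(N·c). The thin-lens limits are Dn = s·h/(h + (s−f)) and Df = s·h/(h − (s−f)), so DoF = Df − Dn = 2·s·(s−f)·h / (h² − (s−f)²).
That is a quadratic in h: DoF·h² − 2·s·(s−f)·h − DoF·(s−f)² = 0 ⇒ h = (s−f)·(s + √(s² + DoF²)) / DoF = 468 × (500 + √(500² + 174²)) / 174 = 468 × (500 + 529.411) / 174 ≈ 2768.8 mm.
Then N = f²/(c·h) = 32² / (0.074 × 2768.8) = 1024 / 204.89 ≈ 5.

f/5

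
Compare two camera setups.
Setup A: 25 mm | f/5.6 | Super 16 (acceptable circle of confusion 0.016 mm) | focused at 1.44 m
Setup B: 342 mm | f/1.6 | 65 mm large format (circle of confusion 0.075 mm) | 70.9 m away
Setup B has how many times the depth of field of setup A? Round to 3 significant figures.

Setup A: H = 25²/(5.6×0.016) + 25 ≈ 7000.4 mm; DoF = Df − Dn = 1806.45 − 1197.15 ≈ 609.30 mm.
Setup B: H = 342²/(1.6×0.075) + 342 ≈ 975042.0 mm; DoF = Df − Dn = 76433 − 66114 ≈ 10319 mm.
Ratio = 10319 / 609.30 ≈ 16.9.

16.9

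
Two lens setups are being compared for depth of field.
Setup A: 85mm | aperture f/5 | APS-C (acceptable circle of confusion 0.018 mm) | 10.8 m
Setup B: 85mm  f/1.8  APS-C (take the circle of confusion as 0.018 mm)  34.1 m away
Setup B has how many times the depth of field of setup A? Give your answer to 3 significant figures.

Setup A: H = 85²/(5×0.018) + 85 ≈ 80362.8 mm; DoF = Df − Dn = 12463.6 − 9528.2 ≈ 2935.4 mm.
Setup B: H = 85²/(1.8×0.018) + 85 ≈ 223078.8 mm; DoF = Df − Dn = 40238 − 29587 ≈ 10651 mm.
Ratio = 10651 / 2935.4 ≈ 3.63.

3.63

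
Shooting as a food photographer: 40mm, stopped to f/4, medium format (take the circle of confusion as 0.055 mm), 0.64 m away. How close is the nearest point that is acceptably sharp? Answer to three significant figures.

Hyperfocal distance H = f²/(N·c) + f = 40²/(4 × 0.055) + 40 = 1600/0.22 + 40 ≈ 7312.7 mm ≈ 7.313 m.
Near limit Dn = s·(H − f)/(H + s − 2f) = 640 × (7312.7 − 40) / (7312.7 + 640 − 2 × 40) = 640 × 7272.7 / 7872.7 ≈ 591.22 mm ≈ 0.591 m.

0.591 m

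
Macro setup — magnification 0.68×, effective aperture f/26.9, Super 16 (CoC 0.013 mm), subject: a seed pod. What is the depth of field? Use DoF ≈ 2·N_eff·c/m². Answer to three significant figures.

At magnification m, DoF ≈ 2·N_eff·c/m² = 2 × 26.9 × 0.013 / 0.68² = 0.6994 / 0.4624 ≈ 1.51 mm.

1.51 mm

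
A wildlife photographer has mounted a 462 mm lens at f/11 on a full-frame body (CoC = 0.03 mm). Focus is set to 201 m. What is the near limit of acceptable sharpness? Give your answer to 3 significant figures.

Hyperfocal distance H = f²/(N·c) + f = 462²/(11 × 0.03) + 462 = 213444/0.33 + 462 ≈ 647262.0 mm ≈ 647.3 m.
Near limit Dn = s·(H − f)/(H + s − 2f) = 201000 × (647262.0 − 462) / (647262.0 + 201000 − 2 × 462) = 201000 × 646800.0 / 847338.0 ≈ 153430 mm ≈ 153 m.

153 m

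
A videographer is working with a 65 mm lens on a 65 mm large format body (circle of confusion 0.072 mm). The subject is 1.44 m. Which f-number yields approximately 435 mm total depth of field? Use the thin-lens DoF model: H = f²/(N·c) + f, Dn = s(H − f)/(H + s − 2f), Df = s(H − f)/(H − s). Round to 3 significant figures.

f/6.31

Write h = H − f = f²/(N·c). The thin-lens limits are Dn = s·h/(h + (s−f)) and Df = s·h/(h − (s−f)), so DoF = Df − Dn = 2·s·(s−f)·h / (h² − (s−f)²).
That is a quadratic in h: DoF·h² − 2·s·(s−f)·h − DoF·(s−f)² = 0 ⇒ h = (s−f)·(s + √(s² + DoF²)) / DoF = 1375 × (1440 + √(1440² + 435²)) / 435 = 1375 × (1440 + 1504.27) / 435 ≈ 9306.6 mm.
Then N = f²/(c·h) = 65² / (0.072 × 9306.6) = 4225 / 670.07 ≈ 6.31.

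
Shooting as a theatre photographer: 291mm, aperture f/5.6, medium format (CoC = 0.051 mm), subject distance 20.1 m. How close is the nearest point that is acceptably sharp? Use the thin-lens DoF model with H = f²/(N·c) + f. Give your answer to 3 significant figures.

18.8 m

Hyperfocal distance H = f²/(N·c) + f = 291²/(5.6 × 0.051) + 291 = 84681/0.2856 + 291 ≈ 296793.1 mm ≈ 296.8 m.
Near limit Dn = s·(H − f)/(H + s − 2f) = 20100 × (296793.1 − 291) / (296793.1 + 20100 − 2 × 291) = 20100 × 296502.1 / 316311.1 ≈ 18841 mm ≈ 18.8 m.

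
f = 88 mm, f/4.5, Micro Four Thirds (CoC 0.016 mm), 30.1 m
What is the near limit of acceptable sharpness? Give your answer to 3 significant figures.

Hyperfocal distance H = f²/(N·c) + f = 88²/(4.5 × 0.016) + 88 = 7744/0.072 + 88 ≈ 107643.6 mm ≈ 107.6 m.
Near limit Dn = s·(H − f)/(H + s − 2f) = 30100 × (107643.6 − 88) / (107643.6 + 30100 − 2 × 88) = 30100 × 107555.6 / 137567.6 ≈ 23533 mm ≈ 23.5 m.

23.5 m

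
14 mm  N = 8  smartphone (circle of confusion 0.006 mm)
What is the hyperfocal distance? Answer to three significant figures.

4.10 m

Hyperfocal distance H = f²/(N·c) + f = 14²/(8 × 0.006) + 14 = 196/0.048 + 14 ≈ 4097.3 mm ≈ 4.10 m.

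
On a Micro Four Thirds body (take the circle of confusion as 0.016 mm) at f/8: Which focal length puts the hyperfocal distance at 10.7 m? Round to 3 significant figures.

From H = f²/(N·c) + f, with f ≪ H: f ≈ √(H·N·c) = √(10700 × 8 × 0.016) = √1369.6 ≈ 37.01 mm.
Exact: f² + N·c·f − N·c·H = 0 ⇒ f = (−N·c + √((N·c)² + 4·N·c·H))/2 = (−0.128 + √5478.4)/2 ≈ 36.944 mm ≈ 36.9 mm.

36.9 mm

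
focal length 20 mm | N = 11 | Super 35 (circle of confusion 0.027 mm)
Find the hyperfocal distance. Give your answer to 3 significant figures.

1.37 m

Hyperfocal distance H = f²/(N·c) + f = 20²/(11 × 0.027) + 20 = 400/0.297 + 20 ≈ 1366.8 mm ≈ 1.37 m.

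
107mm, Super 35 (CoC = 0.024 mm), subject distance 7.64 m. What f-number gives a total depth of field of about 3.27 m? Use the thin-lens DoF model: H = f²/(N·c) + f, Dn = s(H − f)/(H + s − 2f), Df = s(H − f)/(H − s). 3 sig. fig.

Write h = H − f = f²/(N·c). The thin-lens limits are Dn = s·h/(h + (s−f)) and Df = s·h/(h − (s−f)), so DoF = Df − Dn = 2·s·(s−f)·h / (h² − (s−f)²).
That is a quadratic in h: DoF·h² − 2·s·(s−f)·h − DoF·(s−f)² = 0 ⇒ h = (s−f)·(s + √(s² + DoF²)) / DoF = 7533 × (7640 + √(7640² + 3270²)) / 3270 = 7533 × (7640 + 8310.39) / 3270 ≈ 36744 mm.
Then N = f²/(c·h) = 107² / (0.024 × 36744) = 11449 / 881.87 ≈ 13.

f/13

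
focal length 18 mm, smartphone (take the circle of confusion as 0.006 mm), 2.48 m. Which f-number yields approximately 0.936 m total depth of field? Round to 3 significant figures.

Write h = H − f = f²/(N·c). The thin-lens limits are Dn = s·h/(h + (s−f)) and Df = s·h/(h − (s−f)), so DoF = Df − Dn = 2·s·(s−f)·h / (h² − (s−f)²).
That is a quadratic in h: DoF·h² − 2·s·(s−f)·h − DoF·(s−f)² = 0 ⇒ h = (s−f)·(s + √(s² + DoF²)) / DoF = 2462 × (2480 + √(2480² + 936²)) / 936 = 2462 × (2480 + 2650.75) / 936 ≈ 13496 mm.
Then N = f²/(c·h) = 18² / (0.006 × 13496) = 324 / 80.974 ≈ 4.

f/4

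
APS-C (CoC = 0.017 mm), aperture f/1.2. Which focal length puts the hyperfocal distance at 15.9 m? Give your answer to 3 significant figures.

From H = f²/(N·c) + f, with f ≪ H: f ≈ √(H·N·c) = √(15900 × 1.2 × 0.017) = √324.36 ≈ 18.01 mm.
The +f correction barely moves this — solving exactly, f² + N·c·f − N·c·H = 0 ⇒ f = (−N·c + √((N·c)² + 4·N·c·H))/2 = (−0.0204 + √1297.4)/2 ≈ 18.000 mm, so f ≈ 18.0 mm.

18.0 mm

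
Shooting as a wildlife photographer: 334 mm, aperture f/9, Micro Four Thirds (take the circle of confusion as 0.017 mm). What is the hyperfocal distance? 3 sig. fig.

Hyperfocal distance H = f²/(N·c) + f = 334²/(9 × 0.017) + 334 = 111556/0.153 + 334 ≈ 729458.2 mm ≈ 729 m.

729 m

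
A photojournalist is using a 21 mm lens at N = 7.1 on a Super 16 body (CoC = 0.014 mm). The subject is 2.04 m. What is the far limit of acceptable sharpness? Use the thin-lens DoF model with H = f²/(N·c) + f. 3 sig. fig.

3.74 m

Hyperfocal distance H = f²/(N·c) + f = 21²/(7.1 × 0.014) + 21 = 441/0.0994 + 21 ≈ 4457.6 mm ≈ 4.458 m.
Far limit Df = s·(H − f)/(H − s) = 2040 × (4457.6 − 21) / (4457.6 − 2040) = 2040 × 4436.6 / 2417.6 ≈ 3743.6 mm ≈ 3.74 m.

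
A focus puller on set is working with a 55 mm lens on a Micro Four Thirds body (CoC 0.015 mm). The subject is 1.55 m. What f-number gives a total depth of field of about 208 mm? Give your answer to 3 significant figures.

Write h = H − f = f²/(N·c). The thin-lens limits are Dn = s·h/(h + (s−f)) and Df = s·h/(h − (s−f)), so DoF = Df − Dn = 2·s·(s−f)·h / (h² − (s−f)²).
That is a quadratic in h: DoF·h² − 2·s·(s−f)·h − DoF·(s−f)² = 0 ⇒ h = (s−f)·(s + √(s² + DoF²)) / DoF = 1495 × (1550 + √(1550² + 208²)) / 208 = 1495 × (1550 + 1563.89) / 208 ≈ 22381 mm.
Then N = f²/(c·h) = 55² / (0.015 × 22381) = 3025 / 335.72 ≈ 9.01.

f/9.01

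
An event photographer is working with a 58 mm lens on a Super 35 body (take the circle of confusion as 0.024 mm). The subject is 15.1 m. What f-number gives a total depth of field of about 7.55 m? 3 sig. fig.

Write h = H − f = f²/(N·c). The thin-lens limits are Dn = s·h/(h + (s−f)) and Df = s·h/(h − (s−f)), so DoF = Df − Dn = 2·s·(s−f)·h / (h² − (s−f)²).
That is a quadratic in h: DoF·h² − 2·s·(s−f)·h − DoF·(s−f)² = 0 ⇒ h = (s−f)·(s + √(s² + DoF²)) / DoF = 15042 × (15100 + √(15100² + 7550²)) / 7550 = 15042 × (15100 + 16882.3) / 7550 ≈ 63719 mm.
Then N = f²/(c·h) = 58² / (0.024 × 63719) = 3364 / 1529.3 ≈ 2.20.

f/2.20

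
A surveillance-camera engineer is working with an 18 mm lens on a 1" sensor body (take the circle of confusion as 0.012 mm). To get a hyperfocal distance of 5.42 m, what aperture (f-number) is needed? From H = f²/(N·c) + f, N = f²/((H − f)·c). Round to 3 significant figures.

f/5

Rearrange H = f²/(N·c) + f for N: N = f² / ((H − f)·c).
N = 18² / ((5420 − 18) × 0.012) = 324 / 64.82 ≈ 5.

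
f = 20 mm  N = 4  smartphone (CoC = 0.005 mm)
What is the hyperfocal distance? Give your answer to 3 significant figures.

Hyperfocal distance H = f²/(N·c) + f = 20²/(4 × 0.005) + 20 = 400/0.02 + 20 ≈ 20020.0 mm ≈ 20.0 m.

20.0 m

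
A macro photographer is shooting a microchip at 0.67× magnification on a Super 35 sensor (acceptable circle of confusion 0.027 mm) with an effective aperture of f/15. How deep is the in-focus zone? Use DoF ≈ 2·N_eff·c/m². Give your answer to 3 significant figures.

At magnification m, DoF ≈ 2·N_eff·c/m² = 2 × 15 × 0.027 / 0.67² = 0.81 / 0.4489 ≈ 1.8 mm.

1.80 mm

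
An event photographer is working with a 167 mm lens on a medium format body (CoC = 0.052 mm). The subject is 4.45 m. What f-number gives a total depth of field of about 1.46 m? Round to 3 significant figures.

f/20

Write h = H − f = f²/(N·c). The thin-lens limits are Dn = s·h/(h + (s−f)) and Df = s·h/(h − (s−f)), so DoF = Df − Dn = 2·s·(s−f)·h / (h² − (s−f)²).
That is a quadratic in h: DoF·h² − 2·s·(s−f)·h − DoF·(s−f)² = 0 ⇒ h = (s−f)·(s + √(s² + DoF²)) / DoF = 4283 × (4450 + √(4450² + 1460²)) / 1460 = 4283 × (4450 + 4683.39) / 1460 ≈ 26793 mm.
Then N = f²/(c·h) = 167² / (0.052 × 26793) = 27889 / 1393.3 ≈ 20.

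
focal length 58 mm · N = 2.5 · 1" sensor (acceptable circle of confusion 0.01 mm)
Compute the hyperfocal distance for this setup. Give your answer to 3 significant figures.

Hyperfocal distance H = f²/(N·c) + f = 58²/(2.5 × 0.01) + 58 = 3364/0.025 + 58 ≈ 134618.0 mm ≈ 135 m.

135 m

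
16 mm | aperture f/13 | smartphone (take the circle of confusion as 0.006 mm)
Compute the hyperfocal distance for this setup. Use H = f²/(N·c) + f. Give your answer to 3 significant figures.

Hyperfocal distance H = f²/(N·c) + f = 16²/(13 × 0.006) + 16 = 256/0.078 + 16 ≈ 3298.1 mm ≈ 3.30 m.

3.30 m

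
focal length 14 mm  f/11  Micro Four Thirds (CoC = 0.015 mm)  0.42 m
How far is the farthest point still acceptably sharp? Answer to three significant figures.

0.638 m

Hyperfocal distance H = f²/(N·c) + f = 14²/(11 × 0.015) + 14 = 196/0.165 + 14 ≈ 1201.9 mm ≈ 1.202 m.
Far limit Df = s·(H − f)/(H − s) = 420 × (1201.9 − 14) / (1201.9 − 420) = 420 × 1187.9 / 781.9 ≈ 638.09 mm ≈ 0.638 m.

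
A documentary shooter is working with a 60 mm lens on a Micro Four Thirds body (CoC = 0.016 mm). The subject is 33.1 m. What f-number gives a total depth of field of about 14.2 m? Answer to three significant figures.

f/1.40

Write h = H − f = f²/(N·c). The thin-lens limits are Dn = s·h/(h + (s−f)) and Df = s·h/(h − (s−f)), so DoF = Df − Dn = 2·s·(s−f)·h / (h² − (s−f)²).
That is a quadratic in h: DoF·h² − 2·s·(s−f)·h − DoF·(s−f)² = 0 ⇒ h = (s−f)·(s + √(s² + DoF²)) / DoF = 33040 × (33100 + √(33100² + 14200²)) / 14200 = 33040 × (33100 + 36017.4) / 14200 ≈ 160820 mm.
Then N = f²/(c·h) = 60² / (0.016 × 160820) = 3600 / 2573.1 ≈ 1.40.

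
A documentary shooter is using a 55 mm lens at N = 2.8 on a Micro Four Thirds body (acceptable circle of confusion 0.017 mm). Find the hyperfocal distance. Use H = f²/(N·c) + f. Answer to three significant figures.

Hyperfocal distance H = f²/(N·c) + f = 55²/(2.8 × 0.017) + 55 = 3025/0.0476 + 55 ≈ 63605.4 mm ≈ 63.6 m.

63.6 m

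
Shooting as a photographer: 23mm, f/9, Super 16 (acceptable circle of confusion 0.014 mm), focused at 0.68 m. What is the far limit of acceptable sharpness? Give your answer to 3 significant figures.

0.806 m

Hyperfocal distance H = f²/(N·c) + f = 23²/(9 × 0.014) + 23 = 529/0.126 + 23 ≈ 4221.4 mm ≈ 4.221 m.
Far limit Df = s·(H − f)/(H − s) = 680 × (4221.4 − 23) / (4221.4 − 680) = 680 × 4198.4 / 3541.4 ≈ 806.15 mm ≈ 0.806 m.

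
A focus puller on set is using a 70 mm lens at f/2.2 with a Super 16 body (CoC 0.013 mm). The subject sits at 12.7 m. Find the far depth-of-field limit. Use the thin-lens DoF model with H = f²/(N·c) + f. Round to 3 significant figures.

13.7 m

Hyperfocal distance H = f²/(N·c) + f = 70²/(2.2 × 0.013) + 70 = 4900/0.0286 + 70 ≈ 171398.7 mm ≈ 171.4 m.
Far limit Df = s·(H − f)/(H − s) = 12700 × (171398.7 − 70) / (171398.7 − 12700) = 12700 × 171328.7 / 158698.7 ≈ 13711 mm ≈ 13.7 m.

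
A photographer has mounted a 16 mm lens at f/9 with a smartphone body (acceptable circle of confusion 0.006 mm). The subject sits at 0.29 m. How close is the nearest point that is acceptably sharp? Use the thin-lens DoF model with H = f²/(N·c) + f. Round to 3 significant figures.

Hyperfocal distance H = f²/(N·c) + f = 16²/(9 × 0.006) + 16 = 256/0.054 + 16 ≈ 4756.7 mm ≈ 4.757 m.
Near limit Dn = s·(H − f)/(H + s − 2f) = 290 × (4756.7 − 16) / (4756.7 + 290 − 2 × 16) = 290 × 4740.7 / 5014.7 ≈ 274.15 mm.

274 mm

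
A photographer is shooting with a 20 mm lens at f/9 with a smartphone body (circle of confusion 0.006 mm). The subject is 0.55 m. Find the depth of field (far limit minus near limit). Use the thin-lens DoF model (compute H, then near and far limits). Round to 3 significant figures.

Hyperfocal distance H = f²/(N·c) + f = 20²/(9 × 0.006) + 20 = 400/0.054 + 20 ≈ 7427.4 mm ≈ 7.427 m.
Near limit Dn = s·(H − f)/(H + s − 2f) = 550 × (7427.4 − 20) / (7427.4 + 550 − 2 × 20) = 550 × 7407.4 / 7937.4 ≈ 513.275 mm.
Far limit Df = s·(H − f)/(H − s) = 550 × (7427.4 − 20) / (7427.4 − 550) = 550 × 7407.4 / 6877.4 ≈ 592.385 mm.
Depth of field = Df − Dn = 592.385 − 513.275 ≈ 79.110 mm.

79.1 mm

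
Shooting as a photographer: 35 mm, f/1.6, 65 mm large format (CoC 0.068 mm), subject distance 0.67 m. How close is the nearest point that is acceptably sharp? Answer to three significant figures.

0.634 m

Hyperfocal distance H = f²/(N·c) + f = 35²/(1.6 × 0.068) + 35 = 1225/0.1088 + 35 ≈ 11294.2 mm ≈ 11.29 m.
Near limit Dn = s·(H − f)/(H + s − 2f) = 670 × (11294.2 − 35) / (11294.2 + 670 − 2 × 35) = 670 × 11259.2 / 11894.2 ≈ 634.23 mm ≈ 0.634 m.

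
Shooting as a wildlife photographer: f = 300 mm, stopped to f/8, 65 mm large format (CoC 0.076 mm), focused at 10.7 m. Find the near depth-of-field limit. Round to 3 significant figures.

Hyperfocal distance H = f²/(N·c) + f = 300²/(8 × 0.076) + 300 = 90000/0.608 + 300 ≈ 148326.3 mm ≈ 148.3 m.
Near limit Dn = s·(H − f)/(H + s − 2f) = 10700 × (148326.3 − 300) / (148326.3 + 10700 − 2 × 300) = 10700 × 148026.3 / 158426.3 ≈ 9997.6 mm ≈ 10.0 m.

10.0 m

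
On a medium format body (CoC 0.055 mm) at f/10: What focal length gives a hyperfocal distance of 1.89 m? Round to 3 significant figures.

From H = f²/(N·c) + f, with f ≪ H: f ≈ √(H·N·c) = √(1890 × 10 × 0.055) = √1039.5 ≈ 32.24 mm.
Exact: f² + N·c·f − N·c·H = 0 ⇒ f = (−N·c + √((N·c)² + 4·N·c·H))/2 = (−0.55 + √4158.3)/2 ≈ 31.967 mm ≈ 32.0 mm.

32.0 mm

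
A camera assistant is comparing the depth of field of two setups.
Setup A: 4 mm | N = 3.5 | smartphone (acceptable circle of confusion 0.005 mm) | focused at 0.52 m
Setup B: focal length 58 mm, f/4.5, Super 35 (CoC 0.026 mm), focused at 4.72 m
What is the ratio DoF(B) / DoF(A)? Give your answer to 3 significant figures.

Setup A: H = 4²/(3.5×0.005) + 4 ≈ 918.3 mm; DoF = Df − Dn = 1193.69 − 332.40 ≈ 861.29 mm.
Setup B: H = 58²/(4.5×0.026) + 58 ≈ 28810.1 mm; DoF = Df − Dn = 5633.4 − 4061.5 ≈ 1571.9 mm.
Ratio = 1571.9 / 861.29 ≈ 1.83.

1.83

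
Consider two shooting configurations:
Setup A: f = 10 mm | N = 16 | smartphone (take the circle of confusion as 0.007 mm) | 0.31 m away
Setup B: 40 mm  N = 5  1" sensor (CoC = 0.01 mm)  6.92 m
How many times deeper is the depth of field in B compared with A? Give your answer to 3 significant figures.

Setup A: H = 10²/(16×0.007) + 10 ≈ 902.9 mm; DoF = Df − Dn = 466.87 − 232.04 ≈ 234.83 mm.
Setup B: H = 40²/(5×0.01) + 40 ≈ 32040.0 mm; DoF = Df − Dn = 8815.3 − 5695.5 ≈ 3119.8 mm.
Ratio = 3119.8 / 234.83 ≈ 13.3.

13.3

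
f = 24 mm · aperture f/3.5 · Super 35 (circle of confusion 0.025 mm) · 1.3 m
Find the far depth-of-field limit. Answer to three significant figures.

Hyperfocal distance H = f²/(N·c) + f = 24²/(3.5 × 0.025) + 24 = 576/0.0875 + 24 ≈ 6606.9 mm ≈ 6.607 m.
Far limit Df = s·(H − f)/(H − s) = 1300 × (6606.9 − 24) / (6606.9 − 1300) = 1300 × 6582.9 / 5306.9 ≈ 1612.6 mm ≈ 1.61 m.

1.61 m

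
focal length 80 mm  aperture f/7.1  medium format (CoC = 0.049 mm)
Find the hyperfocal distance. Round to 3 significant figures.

Hyperfocal distance H = f²/(N·c) + f = 80²/(7.1 × 0.049) + 80 = 6400/0.3479 + 80 ≈ 18476.1 mm ≈ 18.5 m.

18.5 m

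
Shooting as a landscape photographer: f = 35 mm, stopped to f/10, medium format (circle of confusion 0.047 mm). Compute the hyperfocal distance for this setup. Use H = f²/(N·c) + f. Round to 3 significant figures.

Hyperfocal distance H = f²/(N·c) + f = 35²/(10 × 0.047) + 35 = 1225/0.47 + 35 ≈ 2641.4 mm ≈ 2.64 m.

2.64 m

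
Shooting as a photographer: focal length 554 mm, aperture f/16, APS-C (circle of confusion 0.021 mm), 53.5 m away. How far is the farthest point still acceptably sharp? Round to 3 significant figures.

56.8 m

Hyperfocal distance H = f²/(N·c) + f = 554²/(16 × 0.021) + 554 = 306916/0.336 + 554 ≈ 913994.5 mm ≈ 914.0 m.
Far limit Df = s·(H − f)/(H − s) = 53500 × (913994.5 − 554) / (913994.5 − 53500) = 53500 × 913440.5 / 860494.5 ≈ 56792 mm ≈ 56.8 m.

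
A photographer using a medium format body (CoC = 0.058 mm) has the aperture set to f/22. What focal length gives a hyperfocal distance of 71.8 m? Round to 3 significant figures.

From H = f²/(N·c) + f, with f ≪ H: f ≈ √(H·N·c) = √(71800 × 22 × 0.058) = √91617 ≈ 302.7 mm.
Exact: f² + N·c·f − N·c·H = 0 ⇒ f = (−N·c + √((N·c)² + 4·N·c·H))/2 = (−1.276 + √366469)/2 ≈ 302.05 mm ≈ 302 mm.

302 mm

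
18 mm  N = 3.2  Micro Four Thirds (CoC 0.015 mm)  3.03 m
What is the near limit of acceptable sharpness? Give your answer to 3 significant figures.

Hyperfocal distance H = f²/(N·c) + f = 18²/(3.2 × 0.015) + 18 = 324/0.048 + 18 ≈ 6768.0 mm ≈ 6.768 m.
Near limit Dn = s·(H − f)/(H + s − 2f) = 3030 × (6768.0 − 18) / (6768.0 + 3030 − 2 × 18) = 3030 × 6750.0 / 9762.0 ≈ 2095.1 mm ≈ 2.10 m.

2.10 m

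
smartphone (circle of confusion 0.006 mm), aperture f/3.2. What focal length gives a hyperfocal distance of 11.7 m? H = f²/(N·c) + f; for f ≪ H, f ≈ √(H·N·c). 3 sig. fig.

15.0 mm

From H = f²/(N·c) + f, with f ≪ H: f ≈ √(H·N·c) = √(11700 × 3.2 × 0.006) = √224.64 ≈ 14.99 mm.
The +f correction barely moves this — solving exactly, f² + N·c·f − N·c·H = 0 ⇒ f = (−N·c + √((N·c)² + 4·N·c·H))/2 = (−0.0192 + √898.56)/2 ≈ 14.978 mm, so f ≈ 15.0 mm.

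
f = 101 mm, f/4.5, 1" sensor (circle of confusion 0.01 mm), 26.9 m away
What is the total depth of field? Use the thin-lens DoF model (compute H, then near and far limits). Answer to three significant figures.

6.45 m

Hyperfocal distance H = f²/(N·c) + f = 101²/(4.5 × 0.01) + 101 = 10201/0.045 + 101 ≈ 226789.9 mm ≈ 226.8 m.
Near limit Dn = s·(H − f)/(H + s − 2f) = 26900 × (226789.9 − 101) / (226789.9 + 26900 − 2 × 101) = 26900 × 226688.9 / 253487.9 ≈ 24056.1 mm.
Far limit Df = s·(H − f)/(H − s) = 26900 × (226789.9 − 101) / (226789.9 − 26900) = 26900 × 226688.9 / 199889.9 ≈ 30506.5 mm.
Depth of field = Df − Dn = 30506.5 − 24056.1 ≈ 6450.4 mm ≈ 6.45 m.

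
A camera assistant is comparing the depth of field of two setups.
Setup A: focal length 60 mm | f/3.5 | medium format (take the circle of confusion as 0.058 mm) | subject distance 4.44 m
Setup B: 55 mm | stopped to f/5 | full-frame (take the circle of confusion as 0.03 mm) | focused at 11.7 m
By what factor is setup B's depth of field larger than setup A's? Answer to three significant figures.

Setup A: H = 60²/(3.5×0.058) + 60 ≈ 17794.0 mm; DoF = Df − Dn = 5896.3 − 3560.6 ≈ 2335.7 mm.
Setup B: H = 55²/(5×0.03) + 55 ≈ 20221.7 mm; DoF = Df − Dn = 27688 − 7417 ≈ 20271 mm.
Ratio = 20271 / 2335.7 ≈ 8.68.

8.68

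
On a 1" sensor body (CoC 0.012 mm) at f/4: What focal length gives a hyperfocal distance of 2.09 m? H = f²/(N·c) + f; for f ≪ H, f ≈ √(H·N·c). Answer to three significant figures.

9.99 mm

From H = f²/(N·c) + f, with f ≪ H: f ≈ √(H·N·c) = √(2090 × 4 × 0.012) = √100.32 ≈ 10.02 mm.
Exact: f² + N·c·f − N·c·H = 0 ⇒ f = (−N·c + √((N·c)² + 4·N·c·H))/2 = (−0.048 + √401.28)/2 ≈ 9.9920 mm ≈ 9.99 mm.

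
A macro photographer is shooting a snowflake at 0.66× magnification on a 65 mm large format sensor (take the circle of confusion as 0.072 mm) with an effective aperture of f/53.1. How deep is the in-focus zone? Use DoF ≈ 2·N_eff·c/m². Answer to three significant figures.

At magnification m, DoF ≈ 2·N_eff·c/m² = 2 × 53.1 × 0.072 / 0.66² = 7.646 / 0.4356 ≈ 17.6 mm.

17.6 mm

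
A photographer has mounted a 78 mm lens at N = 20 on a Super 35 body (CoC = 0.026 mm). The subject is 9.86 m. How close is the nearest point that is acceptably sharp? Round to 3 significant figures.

Hyperfocal distance H = f²/(N·c) + f = 78²/(20 × 0.026) + 78 = 6084/0.52 + 78 ≈ 11778.0 mm ≈ 11.78 m.
Near limit Dn = s·(H − f)/(H + s − 2f) = 9860 × (11778.0 − 78) / (11778.0 + 9860 − 2 × 78) = 9860 × 11700.0 / 21482.0 ≈ 5370.2 mm ≈ 5.37 m.

5.37 m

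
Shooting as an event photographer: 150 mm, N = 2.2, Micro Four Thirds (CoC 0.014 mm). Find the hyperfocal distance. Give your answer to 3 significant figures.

Hyperfocal distance H = f²/(N·c) + f = 150²/(2.2 × 0.014) + 150 = 22500/0.0308 + 150 ≈ 730669.5 mm ≈ 731 m.

731 m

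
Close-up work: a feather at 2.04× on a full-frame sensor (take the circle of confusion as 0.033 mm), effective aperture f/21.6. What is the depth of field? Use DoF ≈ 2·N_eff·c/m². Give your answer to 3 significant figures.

At magnification m, DoF ≈ 2·N_eff·c/m² = 2 × 21.6 × 0.033 / 2.04² = 1.426 / 4.162 ≈ 0.343 mm.

0.343 mm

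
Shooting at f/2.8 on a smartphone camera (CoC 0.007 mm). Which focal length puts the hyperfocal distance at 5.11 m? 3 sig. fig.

10.0 mm

From H = f²/(N·c) + f, with f ≪ H: f ≈ √(H·N·c) = √(5110 × 2.8 × 0.007) = √100.16 ≈ 10.01 mm.
The +f correction barely moves this — solving exactly, f² + N·c·f − N·c·H = 0 ⇒ f = (−N·c + √((N·c)² + 4·N·c·H))/2 = (−0.0196 + √400.62)/2 ≈ 9.9980 mm, so f ≈ 10.0 mm.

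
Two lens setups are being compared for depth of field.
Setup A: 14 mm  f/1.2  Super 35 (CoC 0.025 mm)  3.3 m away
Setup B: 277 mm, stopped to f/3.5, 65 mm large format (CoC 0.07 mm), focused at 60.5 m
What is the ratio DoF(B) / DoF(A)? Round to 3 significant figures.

Setup A: H = 14²/(1.2×0.025) + 14 ≈ 6547.3 mm; DoF = Df − Dn = 6639.3 − 2195.7 ≈ 4443.6 mm.
Setup B: H = 277²/(3.5×0.07) + 277 ≈ 313456.6 mm; DoF = Df − Dn = 74904 − 50742 ≈ 24162 mm.
Ratio = 24162 / 4443.6 ≈ 5.44.

5.44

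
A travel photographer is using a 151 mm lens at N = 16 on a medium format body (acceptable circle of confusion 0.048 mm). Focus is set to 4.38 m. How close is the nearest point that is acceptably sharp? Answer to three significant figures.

3.83 m

Hyperfocal distance H = f²/(N·c) + f = 151²/(16 × 0.048) + 151 = 22801/0.768 + 151 ≈ 29839.8 mm ≈ 29.84 m.
Near limit Dn = s·(H − f)/(H + s − 2f) = 4380 × (29839.8 − 151) / (29839.8 + 4380 − 2 × 151) = 4380 × 29688.8 / 33917.8 ≈ 3833.9 mm ≈ 3.83 m.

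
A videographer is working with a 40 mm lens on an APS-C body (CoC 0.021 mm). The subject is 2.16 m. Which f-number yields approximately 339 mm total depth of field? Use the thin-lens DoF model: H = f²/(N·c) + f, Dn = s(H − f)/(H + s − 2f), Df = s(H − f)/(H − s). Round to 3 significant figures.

Write h = H − f = f²/(N·c). The thin-lens limits are Dn = s·h/(h + (s−f)) and Df = s·h/(h − (s−f)), so DoF = Df − Dn = 2·s·(s−f)·h / (h² − (s−f)²).
That is a quadratic in h: DoF·h² − 2·s·(s−f)·h − DoF·(s−f)² = 0 ⇒ h = (s−f)·(s + √(s² + DoF²)) / DoF = 2120 × (2160 + √(2160² + 339²)) / 339 = 2120 × (2160 + 2186.44) / 339 ≈ 27181 mm.
Then N = f²/(c·h) = 40² / (0.021 × 27181) = 1600 / 570.81 ≈ 2.80.

f/2.80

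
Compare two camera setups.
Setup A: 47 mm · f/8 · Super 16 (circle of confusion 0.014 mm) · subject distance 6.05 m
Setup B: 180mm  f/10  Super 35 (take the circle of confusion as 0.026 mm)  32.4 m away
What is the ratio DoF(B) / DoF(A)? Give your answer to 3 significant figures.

Setup A: H = 47²/(8×0.014) + 47 ≈ 19770.2 mm; DoF = Df − Dn = 8697.1 − 4638.3 ≈ 4058.8 mm.
Setup B: H = 180²/(10×0.026) + 180 ≈ 124795.4 mm; DoF = Df − Dn = 43698 − 25744 ≈ 17954 mm.
Ratio = 17954 / 4058.8 ≈ 4.42.

4.42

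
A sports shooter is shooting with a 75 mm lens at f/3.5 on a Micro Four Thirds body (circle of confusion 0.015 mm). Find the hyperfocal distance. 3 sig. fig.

107 m

Hyperfocal distance H = f²/(N·c) + f = 75²/(3.5 × 0.015) + 75 = 5625/0.0525 + 75 ≈ 107217.9 mm ≈ 107 m.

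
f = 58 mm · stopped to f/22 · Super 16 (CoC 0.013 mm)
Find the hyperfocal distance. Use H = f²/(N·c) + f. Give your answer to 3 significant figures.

11.8 m

Hyperfocal distance H = f²/(N·c) + f = 58²/(22 × 0.013) + 58 = 3364/0.286 + 58 ≈ 11820.2 mm ≈ 11.8 m.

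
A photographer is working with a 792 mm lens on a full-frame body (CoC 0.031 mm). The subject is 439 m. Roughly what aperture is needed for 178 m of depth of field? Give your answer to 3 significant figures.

f/9.01

Write h = H − f = f²/(N·c). The thin-lens limits are Dn = s·h/(h + (s−f)) and Df = s·h/(h − (s−f)), so DoF = Df − Dn = 2·s·(s−f)·h / (h² − (s−f)²).
That is a quadratic in h: DoF·h² − 2·s·(s−f)·h − DoF·(s−f)² = 0 ⇒ h = (s−f)·(s + √(s² + DoF²)) / DoF = 438208 × (439000 + √(439000² + 178000²)) / 178000 = 438208 × (439000 + 473714) / 178000 ≈ 2246958 mm.
Then N = f²/(c·h) = 792² / (0.031 × 2246958) = 627264 / 69656 ≈ 9.01.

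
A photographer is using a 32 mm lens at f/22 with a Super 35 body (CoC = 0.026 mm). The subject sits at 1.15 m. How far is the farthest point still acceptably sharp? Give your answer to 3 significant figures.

3.06 m

Hyperfocal distance H = f²/(N·c) + f = 32²/(22 × 0.026) + 32 = 1024/0.572 + 32 ≈ 1822.2 mm ≈ 1.822 m.
Far limit Df = s·(H − f)/(H − s) = 1150 × (1822.2 − 32) / (1822.2 − 1150) = 1150 × 1790.2 / 672.2 ≈ 3062.6 mm ≈ 3.06 m.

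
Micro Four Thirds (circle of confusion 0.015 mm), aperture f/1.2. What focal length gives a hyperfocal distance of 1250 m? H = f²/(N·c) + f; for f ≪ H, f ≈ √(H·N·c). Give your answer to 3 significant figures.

From H = f²/(N·c) + f, with f ≪ H: f ≈ √(H·N·c) = √(1250000 × 1.2 × 0.015) = √22500 ≈ 150.0 mm.
The +f correction barely moves this — solving exactly, f² + N·c·f − N·c·H = 0 ⇒ f = (−N·c + √((N·c)² + 4·N·c·H))/2 = (−0.018 + √90000)/2 ≈ 149.99 mm, so f ≈ 150 mm.

150 mm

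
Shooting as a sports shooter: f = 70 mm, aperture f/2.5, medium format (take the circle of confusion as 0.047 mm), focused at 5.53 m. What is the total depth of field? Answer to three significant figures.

Hyperfocal distance H = f²/(N·c) + f = 70²/(2.5 × 0.047) + 70 = 4900/0.1175 + 70 ≈ 41772.1 mm ≈ 41.77 m.
Near limit Dn = s·(H − f)/(H + s − 2f) = 5530 × (41772.1 − 70) / (41772.1 + 5530 − 2 × 70) = 5530 × 41702.1 / 47162.1 ≈ 4889.8 mm.
Far limit Df = s·(H − f)/(H − s) = 5530 × (41772.1 − 70) / (41772.1 − 5530) = 5530 × 41702.1 / 36242.1 ≈ 6363.1 mm.
Depth of field = Df − Dn = 6363.1 − 4889.8 ≈ 1473.3 mm ≈ 1.47 m.

1.47 m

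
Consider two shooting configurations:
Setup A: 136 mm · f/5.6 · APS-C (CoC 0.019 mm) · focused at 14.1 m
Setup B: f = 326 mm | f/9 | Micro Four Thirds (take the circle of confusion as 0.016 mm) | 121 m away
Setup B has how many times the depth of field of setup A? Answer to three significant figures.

Setup A: H = 136²/(5.6×0.019) + 136 ≈ 173970.6 mm; DoF = Df − Dn = 15331.6 − 13051.6 ≈ 2280.0 mm.
Setup B: H = 326²/(9×0.016) + 326 ≈ 738353.8 mm; DoF = Df − Dn = 144652 − 103996 ≈ 40656 mm.
Ratio = 40656 / 2280.0 ≈ 17.8.

17.8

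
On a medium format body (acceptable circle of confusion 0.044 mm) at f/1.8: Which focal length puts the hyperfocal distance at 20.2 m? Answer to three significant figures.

From H = f²/(N·c) + f, with f ≪ H: f ≈ √(H·N·c) = √(20200 × 1.8 × 0.044) = √1599.8 ≈ 40.00 mm.
The +f correction barely moves this — solving exactly, f² + N·c·f − N·c·H = 0 ⇒ f = (−N·c + √((N·c)² + 4·N·c·H))/2 = (−0.0792 + √6399.4)/2 ≈ 39.958 mm, so f ≈ 40.0 mm.

40.0 mm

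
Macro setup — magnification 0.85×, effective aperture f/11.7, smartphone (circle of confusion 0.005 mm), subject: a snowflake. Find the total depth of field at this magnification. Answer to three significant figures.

At magnification m, DoF ≈ 2·N_eff·c/m² = 2 × 11.7 × 0.005 / 0.85² = 0.117 / 0.7225 ≈ 0.162 mm.

0.162 mm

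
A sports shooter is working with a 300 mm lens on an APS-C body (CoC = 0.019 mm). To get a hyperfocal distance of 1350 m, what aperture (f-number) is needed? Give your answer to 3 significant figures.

f/3.51

Rearrange H = f²/(N·c) + f for N: N = f² / ((H − f)·c).
N = 300² / ((1350000 − 300) × 0.019) = 90000 / 25644 ≈ 3.51.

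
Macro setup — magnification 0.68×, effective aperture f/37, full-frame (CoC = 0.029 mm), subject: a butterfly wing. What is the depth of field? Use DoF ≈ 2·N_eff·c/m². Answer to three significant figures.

At magnification m, DoF ≈ 2·N_eff·c/m² = 2 × 37 × 0.029 / 0.68² = 2.146 / 0.4624 ≈ 4.64 mm.

4.64 mm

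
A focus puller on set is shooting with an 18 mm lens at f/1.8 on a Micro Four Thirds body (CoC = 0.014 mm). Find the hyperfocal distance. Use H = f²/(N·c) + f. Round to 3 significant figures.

12.9 m

Hyperfocal distance H = f²/(N·c) + f = 18²/(1.8 × 0.014) + 18 = 324/0.0252 + 18 ≈ 12875.1 mm ≈ 12.9 m.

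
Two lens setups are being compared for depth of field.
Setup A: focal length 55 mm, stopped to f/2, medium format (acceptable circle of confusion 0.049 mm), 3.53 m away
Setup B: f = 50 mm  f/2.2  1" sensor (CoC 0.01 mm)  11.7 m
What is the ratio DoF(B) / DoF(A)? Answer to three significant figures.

Setup A: H = 55²/(2×0.049) + 55 ≈ 30922.3 mm; DoF = Df − Dn = 3977.82 − 3172.81 ≈ 805.01 mm.
Setup B: H = 50²/(2.2×0.01) + 50 ≈ 113686.4 mm; DoF = Df − Dn = 13036.5 − 10612.1 ≈ 2424.4 mm.
Ratio = 2424.4 / 805.01 ≈ 3.01.

3.01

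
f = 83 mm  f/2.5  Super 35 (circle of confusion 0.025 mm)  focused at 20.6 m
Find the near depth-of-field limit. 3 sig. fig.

Hyperfocal distance H = f²/(N·c) + f = 83²/(2.5 × 0.025) + 83 = 6889/0.0625 + 83 ≈ 110307.0 mm ≈ 110.3 m.
Near limit Dn = s·(H − f)/(H + s − 2f) = 20600 × (110307.0 − 83) / (110307.0 + 20600 − 2 × 83) = 20600 × 110224.0 / 130741.0 ≈ 17367 mm ≈ 17.4 m.

17.4 m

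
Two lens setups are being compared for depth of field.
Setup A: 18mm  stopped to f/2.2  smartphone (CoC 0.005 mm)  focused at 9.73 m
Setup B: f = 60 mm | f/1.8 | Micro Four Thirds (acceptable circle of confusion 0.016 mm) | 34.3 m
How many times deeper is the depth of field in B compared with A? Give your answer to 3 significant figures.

2.82

Setup A: H = 18²/(2.2×0.005) + 18 ≈ 29472.5 mm; DoF = Df − Dn = 14516.5 − 7317.3 ≈ 7199.2 mm.
Setup B: H = 60²/(1.8×0.016) + 60 ≈ 125060.0 mm; DoF = Df − Dn = 47240 − 26925 ≈ 20315 mm.
Ratio = 20315 / 7199.2 ≈ 2.82.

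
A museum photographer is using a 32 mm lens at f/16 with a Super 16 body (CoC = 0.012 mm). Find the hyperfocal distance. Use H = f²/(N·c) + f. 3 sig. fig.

5.37 m

Hyperfocal distance H = f²/(N·c) + f = 32²/(16 × 0.012) + 32 = 1024/0.192 + 32 ≈ 5365.3 mm ≈ 5.37 m.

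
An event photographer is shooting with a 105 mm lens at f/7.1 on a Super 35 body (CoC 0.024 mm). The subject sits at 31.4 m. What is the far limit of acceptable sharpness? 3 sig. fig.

Hyperfocal distance H = f²/(N·c) + f = 105²/(7.1 × 0.024) + 105 = 11025/0.1704 + 105 ≈ 64805.7 mm ≈ 64.81 m.
Far limit Df = s·(H − f)/(H − s) = 31400 × (64805.7 − 105) / (64805.7 − 31400) = 31400 × 64700.7 / 33405.7 ≈ 60816 mm ≈ 60.8 m.

60.8 m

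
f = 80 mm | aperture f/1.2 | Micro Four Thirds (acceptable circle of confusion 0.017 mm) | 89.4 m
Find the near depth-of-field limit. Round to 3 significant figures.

69.6 m

Hyperfocal distance H = f²/(N·c) + f = 80²/(1.2 × 0.017) + 80 = 6400/0.0204 + 80 ≈ 313805.5 mm ≈ 313.8 m.
Near limit Dn = s·(H − f)/(H + s − 2f) = 89400 × (313805.5 − 80) / (313805.5 + 89400 − 2 × 80) = 89400 × 313725.5 / 403045.5 ≈ 69588 mm ≈ 69.6 m.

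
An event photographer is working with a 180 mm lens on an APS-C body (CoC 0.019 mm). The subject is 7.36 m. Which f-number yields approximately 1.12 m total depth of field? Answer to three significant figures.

f/18

Write h = H − f = f²/(N·c). The thin-lens limits are Dn = s·h/(h + (s−f)) and Df = s·h/(h − (s−f)), so DoF = Df − Dn = 2·s·(s−f)·h / (h² − (s−f)²).
That is a quadratic in h: DoF·h² − 2·s·(s−f)·h − DoF·(s−f)² = 0 ⇒ h = (s−f)·(s + √(s² + DoF²)) / DoF = 7180 × (7360 + √(7360² + 1120²)) / 1120 = 7180 × (7360 + 7444.73) / 1120 ≈ 94909 mm.
Then N = f²/(c·h) = 180² / (0.019 × 94909) = 32400 / 1803.3 ≈ 18.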